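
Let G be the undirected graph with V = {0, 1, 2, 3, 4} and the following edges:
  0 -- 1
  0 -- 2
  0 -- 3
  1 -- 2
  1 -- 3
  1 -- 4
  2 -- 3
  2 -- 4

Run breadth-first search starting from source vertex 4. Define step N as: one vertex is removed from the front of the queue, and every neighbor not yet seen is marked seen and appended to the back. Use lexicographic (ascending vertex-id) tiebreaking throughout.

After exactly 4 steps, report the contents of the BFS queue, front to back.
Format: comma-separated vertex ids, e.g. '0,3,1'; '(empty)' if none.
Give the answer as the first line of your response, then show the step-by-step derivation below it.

3

step 1: dequeue 4; queue=[1,2]; order=4
step 2: dequeue 1; queue=[2,0,3]; order=4,1
step 3: dequeue 2; queue=[0,3]; order=4,1,2
step 4: dequeue 0; queue=[3]; order=4,1,2,0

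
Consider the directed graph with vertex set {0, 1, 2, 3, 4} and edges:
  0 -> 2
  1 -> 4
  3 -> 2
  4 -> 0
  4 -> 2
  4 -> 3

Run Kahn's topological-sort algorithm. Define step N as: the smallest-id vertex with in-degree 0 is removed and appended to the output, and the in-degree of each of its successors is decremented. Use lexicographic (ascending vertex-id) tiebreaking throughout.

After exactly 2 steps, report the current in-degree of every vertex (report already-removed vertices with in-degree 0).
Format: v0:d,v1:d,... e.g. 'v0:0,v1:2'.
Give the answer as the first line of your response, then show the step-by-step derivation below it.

v0:0,v1:0,v2:2,v3:0,v4:0

step 1: output 1; order=[1]; indeg=(1,0,3,1,0)
step 2: output 4; order=[1,4]; indeg=(0,0,2,0,0)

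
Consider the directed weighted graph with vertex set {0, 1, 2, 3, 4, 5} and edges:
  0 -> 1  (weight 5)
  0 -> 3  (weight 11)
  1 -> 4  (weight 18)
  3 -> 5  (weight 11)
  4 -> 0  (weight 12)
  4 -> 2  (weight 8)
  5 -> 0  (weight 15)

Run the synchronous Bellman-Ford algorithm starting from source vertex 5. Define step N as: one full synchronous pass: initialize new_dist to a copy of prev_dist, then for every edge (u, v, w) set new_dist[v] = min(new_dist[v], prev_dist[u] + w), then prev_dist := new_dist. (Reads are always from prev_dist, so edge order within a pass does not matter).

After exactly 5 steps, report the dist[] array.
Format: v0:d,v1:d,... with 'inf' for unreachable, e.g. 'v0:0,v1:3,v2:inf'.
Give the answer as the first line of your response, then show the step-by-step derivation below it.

v0:15,v1:20,v2:46,v3:26,v4:38,v5:0

step 1: dist = v0:15,v1:inf,v2:inf,v3:inf,v4:inf,v5:0
step 2: dist = v0:15,v1:20,v2:inf,v3:26,v4:inf,v5:0
step 3: dist = v0:15,v1:20,v2:inf,v3:26,v4:38,v5:0
step 4: dist = v0:15,v1:20,v2:46,v3:26,v4:38,v5:0
step 5: dist = v0:15,v1:20,v2:46,v3:26,v4:38,v5:0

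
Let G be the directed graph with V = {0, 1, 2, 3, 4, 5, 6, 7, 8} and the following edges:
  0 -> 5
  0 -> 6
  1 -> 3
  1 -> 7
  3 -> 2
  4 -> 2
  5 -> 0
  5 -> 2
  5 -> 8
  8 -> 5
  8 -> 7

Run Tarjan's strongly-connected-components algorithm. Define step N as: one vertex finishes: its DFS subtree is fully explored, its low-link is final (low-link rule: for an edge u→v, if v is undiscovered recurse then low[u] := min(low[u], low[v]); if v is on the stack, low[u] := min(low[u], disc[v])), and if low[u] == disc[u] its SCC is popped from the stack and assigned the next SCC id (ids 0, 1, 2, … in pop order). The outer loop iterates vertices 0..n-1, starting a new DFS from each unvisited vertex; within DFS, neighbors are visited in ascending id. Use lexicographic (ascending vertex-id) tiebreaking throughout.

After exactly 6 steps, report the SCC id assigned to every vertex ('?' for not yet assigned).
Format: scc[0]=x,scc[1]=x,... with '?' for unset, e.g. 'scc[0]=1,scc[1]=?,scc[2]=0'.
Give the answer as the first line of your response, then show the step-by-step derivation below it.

scc[0]=3,scc[1]=?,scc[2]=0,scc[3]=?,scc[4]=?,scc[5]=3,scc[6]=2,scc[7]=1,scc[8]=3

step 1: low=(low[0]=0,low[1]=?,low[2]=2,low[3]=?,low[4]=?,low[5]=0,low[6]=?,low[7]=?,low[8]=?); scc=(scc[0]=?,scc[1]=?,scc[2]=0,scc[3]=?,scc[4]=?,scc[5]=?,scc[6]=?,scc[7]=?,scc[8]=?)
step 2: low=(low[0]=0,low[1]=?,low[2]=2,low[3]=?,low[4]=?,low[5]=0,low[6]=?,low[7]=4,low[8]=1); scc=(scc[0]=?,scc[1]=?,scc[2]=0,scc[3]=?,scc[4]=?,scc[5]=?,scc[6]=?,scc[7]=1,scc[8]=?)
step 3: low=(low[0]=0,low[1]=?,low[2]=2,low[3]=?,low[4]=?,low[5]=0,low[6]=?,low[7]=4,low[8]=1); scc=(scc[0]=?,scc[1]=?,scc[2]=0,scc[3]=?,scc[4]=?,scc[5]=?,scc[6]=?,scc[7]=1,scc[8]=?)
step 4: low=(low[0]=0,low[1]=?,low[2]=2,low[3]=?,low[4]=?,low[5]=0,low[6]=?,low[7]=4,low[8]=1); scc=(scc[0]=?,scc[1]=?,scc[2]=0,scc[3]=?,scc[4]=?,scc[5]=?,scc[6]=?,scc[7]=1,scc[8]=?)
step 5: low=(low[0]=0,low[1]=?,low[2]=2,low[3]=?,low[4]=?,low[5]=0,low[6]=5,low[7]=4,low[8]=1); scc=(scc[0]=?,scc[1]=?,scc[2]=0,scc[3]=?,scc[4]=?,scc[5]=?,scc[6]=2,scc[7]=1,scc[8]=?)
step 6: low=(low[0]=0,low[1]=?,low[2]=2,low[3]=?,low[4]=?,low[5]=0,low[6]=5,low[7]=4,low[8]=1); scc=(scc[0]=3,scc[1]=?,scc[2]=0,scc[3]=?,scc[4]=?,scc[5]=3,scc[6]=2,scc[7]=1,scc[8]=3)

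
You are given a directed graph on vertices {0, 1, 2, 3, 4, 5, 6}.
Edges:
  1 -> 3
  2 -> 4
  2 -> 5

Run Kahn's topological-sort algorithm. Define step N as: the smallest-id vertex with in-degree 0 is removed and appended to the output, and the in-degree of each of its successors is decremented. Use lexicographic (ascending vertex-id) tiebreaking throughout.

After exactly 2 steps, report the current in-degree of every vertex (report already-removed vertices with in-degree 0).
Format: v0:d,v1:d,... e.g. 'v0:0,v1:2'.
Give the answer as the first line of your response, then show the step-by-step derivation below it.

v0:0,v1:0,v2:0,v3:0,v4:1,v5:1,v6:0

step 1: output 0; order=[0]; indeg=(0,0,0,1,1,1,0)
step 2: output 1; order=[0,1]; indeg=(0,0,0,0,1,1,0)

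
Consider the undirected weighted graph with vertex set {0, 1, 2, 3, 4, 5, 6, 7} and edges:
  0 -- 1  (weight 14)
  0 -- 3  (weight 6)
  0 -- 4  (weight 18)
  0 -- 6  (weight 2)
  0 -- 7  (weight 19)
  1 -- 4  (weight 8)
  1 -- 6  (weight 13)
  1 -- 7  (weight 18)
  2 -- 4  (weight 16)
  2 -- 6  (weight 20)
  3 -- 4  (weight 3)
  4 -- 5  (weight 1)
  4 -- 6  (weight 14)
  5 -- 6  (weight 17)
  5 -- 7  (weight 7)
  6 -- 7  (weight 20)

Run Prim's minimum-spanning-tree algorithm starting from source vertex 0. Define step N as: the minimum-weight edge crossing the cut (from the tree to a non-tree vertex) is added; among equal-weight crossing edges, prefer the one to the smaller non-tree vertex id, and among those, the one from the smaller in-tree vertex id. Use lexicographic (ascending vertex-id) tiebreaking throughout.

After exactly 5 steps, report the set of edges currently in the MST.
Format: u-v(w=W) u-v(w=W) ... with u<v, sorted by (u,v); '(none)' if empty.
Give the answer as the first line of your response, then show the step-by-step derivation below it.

0-3(w=6) 0-6(w=2) 3-4(w=3) 4-5(w=1) 5-7(w=7)

step 1: add edge 0-6 (w=2); MST = {0-6(w=2)}
step 2: add edge 0-3 (w=6); MST = {0-3(w=6) 0-6(w=2)}
step 3: add edge 3-4 (w=3); MST = {0-3(w=6) 0-6(w=2) 3-4(w=3)}
step 4: add edge 4-5 (w=1); MST = {0-3(w=6) 0-6(w=2) 3-4(w=3) 4-5(w=1)}
step 5: add edge 5-7 (w=7); MST = {0-3(w=6) 0-6(w=2) 3-4(w=3) 4-5(w=1) 5-7(w=7)}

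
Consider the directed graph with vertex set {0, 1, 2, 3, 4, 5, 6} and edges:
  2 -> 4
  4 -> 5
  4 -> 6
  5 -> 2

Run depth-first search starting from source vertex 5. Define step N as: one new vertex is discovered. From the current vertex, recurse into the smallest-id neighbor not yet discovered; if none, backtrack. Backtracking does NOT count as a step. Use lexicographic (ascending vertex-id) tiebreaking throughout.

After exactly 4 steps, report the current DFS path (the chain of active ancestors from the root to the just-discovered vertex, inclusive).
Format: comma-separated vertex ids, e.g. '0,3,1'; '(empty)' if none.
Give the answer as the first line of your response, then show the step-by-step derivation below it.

5,2,4,6

step 1: discover 5; path=5; order=5
step 2: discover 2; path=5>2; order=5,2
step 3: discover 4; path=5>2>4; order=5,2,4
step 4: discover 6; path=5>2>4>6; order=5,2,4,6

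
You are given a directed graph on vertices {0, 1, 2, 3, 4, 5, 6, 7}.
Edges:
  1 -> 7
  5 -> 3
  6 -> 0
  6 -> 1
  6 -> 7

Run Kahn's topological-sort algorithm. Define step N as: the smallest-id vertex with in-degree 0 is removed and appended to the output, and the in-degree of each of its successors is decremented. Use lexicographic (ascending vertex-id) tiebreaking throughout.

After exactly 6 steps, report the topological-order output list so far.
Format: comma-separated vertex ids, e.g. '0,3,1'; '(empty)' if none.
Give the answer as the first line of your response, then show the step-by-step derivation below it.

2,4,5,3,6,0

step 1: output 2; order=[2]; indeg=(1,1,0,1,0,0,0,2)
step 2: output 4; order=[2,4]; indeg=(1,1,0,1,0,0,0,2)
step 3: output 5; order=[2,4,5]; indeg=(1,1,0,0,0,0,0,2)
step 4: output 3; order=[2,4,5,3]; indeg=(1,1,0,0,0,0,0,2)
step 5: output 6; order=[2,4,5,3,6]; indeg=(0,0,0,0,0,0,0,1)
step 6: output 0; order=[2,4,5,3,6,0]; indeg=(0,0,0,0,0,0,0,1)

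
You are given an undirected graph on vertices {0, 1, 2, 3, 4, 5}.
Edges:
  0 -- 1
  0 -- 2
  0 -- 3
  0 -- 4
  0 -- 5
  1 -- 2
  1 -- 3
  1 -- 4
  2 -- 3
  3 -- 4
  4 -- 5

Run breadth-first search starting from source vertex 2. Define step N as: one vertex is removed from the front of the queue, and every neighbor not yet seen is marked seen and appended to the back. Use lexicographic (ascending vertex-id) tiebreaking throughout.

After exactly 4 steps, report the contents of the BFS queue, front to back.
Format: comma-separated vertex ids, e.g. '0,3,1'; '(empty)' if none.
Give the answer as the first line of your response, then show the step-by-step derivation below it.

4,5

step 1: dequeue 2; queue=[0,1,3]; order=2
step 2: dequeue 0; queue=[1,3,4,5]; order=2,0
step 3: dequeue 1; queue=[3,4,5]; order=2,0,1
step 4: dequeue 3; queue=[4,5]; order=2,0,1,3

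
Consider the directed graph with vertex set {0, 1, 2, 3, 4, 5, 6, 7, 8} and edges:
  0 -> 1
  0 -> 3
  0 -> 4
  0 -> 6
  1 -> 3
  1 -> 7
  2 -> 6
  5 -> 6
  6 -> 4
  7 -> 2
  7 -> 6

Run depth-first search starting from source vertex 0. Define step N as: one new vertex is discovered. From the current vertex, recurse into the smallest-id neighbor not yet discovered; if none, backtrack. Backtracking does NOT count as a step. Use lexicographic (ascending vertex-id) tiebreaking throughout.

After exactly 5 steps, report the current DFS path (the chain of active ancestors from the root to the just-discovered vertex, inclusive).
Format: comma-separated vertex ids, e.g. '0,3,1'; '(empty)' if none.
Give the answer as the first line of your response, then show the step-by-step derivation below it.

0,1,7,2

step 1: discover 0; path=0; order=0
step 2: discover 1; path=0>1; order=0,1
step 3: discover 3; path=0>1>3; order=0,1,3
step 4: discover 7; path=0>1>7; order=0,1,3,7
step 5: discover 2; path=0>1>7>2; order=0,1,3,7,2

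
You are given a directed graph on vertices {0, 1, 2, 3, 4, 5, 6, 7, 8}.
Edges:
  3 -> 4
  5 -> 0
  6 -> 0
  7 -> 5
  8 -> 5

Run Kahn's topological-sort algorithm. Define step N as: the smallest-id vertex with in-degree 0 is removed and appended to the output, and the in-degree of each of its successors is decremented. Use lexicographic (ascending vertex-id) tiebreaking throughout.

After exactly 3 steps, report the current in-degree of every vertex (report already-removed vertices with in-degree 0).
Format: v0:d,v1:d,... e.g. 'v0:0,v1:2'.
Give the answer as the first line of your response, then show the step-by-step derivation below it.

v0:2,v1:0,v2:0,v3:0,v4:0,v5:2,v6:0,v7:0,v8:0

step 1: output 1; order=[1]; indeg=(2,0,0,0,1,2,0,0,0)
step 2: output 2; order=[1,2]; indeg=(2,0,0,0,1,2,0,0,0)
step 3: output 3; order=[1,2,3]; indeg=(2,0,0,0,0,2,0,0,0)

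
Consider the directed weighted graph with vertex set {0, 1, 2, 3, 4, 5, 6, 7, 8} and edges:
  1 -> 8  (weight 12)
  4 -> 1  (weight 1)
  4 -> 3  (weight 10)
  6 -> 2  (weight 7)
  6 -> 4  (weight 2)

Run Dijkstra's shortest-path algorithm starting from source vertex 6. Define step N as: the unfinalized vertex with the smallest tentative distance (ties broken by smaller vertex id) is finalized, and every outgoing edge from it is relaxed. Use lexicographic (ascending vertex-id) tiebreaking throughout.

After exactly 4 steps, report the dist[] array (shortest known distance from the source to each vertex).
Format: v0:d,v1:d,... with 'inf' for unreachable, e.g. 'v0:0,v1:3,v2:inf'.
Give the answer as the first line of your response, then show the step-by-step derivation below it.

v0:inf,v1:3,v2:7,v3:12,v4:2,v5:inf,v6:0,v7:inf,v8:15

step 1: dist = v0:inf,v1:inf,v2:7,v3:inf,v4:2,v5:inf,v6:0,v7:inf,v8:inf
step 2: dist = v0:inf,v1:3,v2:7,v3:12,v4:2,v5:inf,v6:0,v7:inf,v8:inf
step 3: dist = v0:inf,v1:3,v2:7,v3:12,v4:2,v5:inf,v6:0,v7:inf,v8:15
step 4: dist = v0:inf,v1:3,v2:7,v3:12,v4:2,v5:inf,v6:0,v7:inf,v8:15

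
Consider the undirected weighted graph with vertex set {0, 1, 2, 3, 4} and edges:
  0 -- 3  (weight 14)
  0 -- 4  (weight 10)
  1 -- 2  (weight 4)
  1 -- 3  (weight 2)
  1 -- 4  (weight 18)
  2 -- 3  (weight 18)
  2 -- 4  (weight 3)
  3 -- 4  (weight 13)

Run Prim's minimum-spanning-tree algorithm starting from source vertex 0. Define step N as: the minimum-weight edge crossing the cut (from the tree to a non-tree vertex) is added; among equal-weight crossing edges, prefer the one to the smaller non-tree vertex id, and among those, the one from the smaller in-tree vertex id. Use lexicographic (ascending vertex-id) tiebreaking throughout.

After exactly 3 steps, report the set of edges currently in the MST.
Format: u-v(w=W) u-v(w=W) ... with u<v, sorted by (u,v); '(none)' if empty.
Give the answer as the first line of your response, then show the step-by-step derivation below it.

0-4(w=10) 1-2(w=4) 2-4(w=3)

step 1: add edge 0-4 (w=10); MST = {0-4(w=10)}
step 2: add edge 2-4 (w=3); MST = {0-4(w=10) 2-4(w=3)}
step 3: add edge 1-2 (w=4); MST = {0-4(w=10) 1-2(w=4) 2-4(w=3)}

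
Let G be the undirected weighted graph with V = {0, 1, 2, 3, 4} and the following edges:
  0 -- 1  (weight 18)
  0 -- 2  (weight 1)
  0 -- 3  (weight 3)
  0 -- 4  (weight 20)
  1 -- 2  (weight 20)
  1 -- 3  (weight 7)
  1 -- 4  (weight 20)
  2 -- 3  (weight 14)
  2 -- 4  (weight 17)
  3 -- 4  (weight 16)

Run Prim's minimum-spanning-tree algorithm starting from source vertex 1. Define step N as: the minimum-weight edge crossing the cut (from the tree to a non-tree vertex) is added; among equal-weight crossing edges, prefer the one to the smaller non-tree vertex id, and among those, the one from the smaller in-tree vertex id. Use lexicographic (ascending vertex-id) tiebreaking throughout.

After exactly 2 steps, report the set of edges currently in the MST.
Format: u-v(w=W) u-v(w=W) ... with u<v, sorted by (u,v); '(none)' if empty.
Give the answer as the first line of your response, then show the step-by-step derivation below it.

0-3(w=3) 1-3(w=7)

step 1: add edge 1-3 (w=7); MST = {1-3(w=7)}
step 2: add edge 0-3 (w=3); MST = {0-3(w=3) 1-3(w=7)}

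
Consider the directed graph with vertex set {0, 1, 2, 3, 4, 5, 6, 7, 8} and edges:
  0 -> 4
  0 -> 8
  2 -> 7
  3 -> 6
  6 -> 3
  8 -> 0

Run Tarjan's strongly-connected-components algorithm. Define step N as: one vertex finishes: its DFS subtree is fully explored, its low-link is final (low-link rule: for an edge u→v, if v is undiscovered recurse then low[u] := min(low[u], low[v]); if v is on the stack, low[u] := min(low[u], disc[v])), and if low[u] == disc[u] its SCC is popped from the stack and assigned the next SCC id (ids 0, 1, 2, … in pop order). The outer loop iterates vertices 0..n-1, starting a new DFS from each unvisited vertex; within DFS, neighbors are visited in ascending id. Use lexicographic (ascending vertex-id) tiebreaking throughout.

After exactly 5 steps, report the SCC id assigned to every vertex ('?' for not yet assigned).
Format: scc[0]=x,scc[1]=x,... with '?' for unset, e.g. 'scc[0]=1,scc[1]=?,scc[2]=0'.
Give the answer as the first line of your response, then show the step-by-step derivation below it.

scc[0]=1,scc[1]=2,scc[2]=?,scc[3]=?,scc[4]=0,scc[5]=?,scc[6]=?,scc[7]=3,scc[8]=1

step 1: low=(low[0]=0,low[1]=?,low[2]=?,low[3]=?,low[4]=1,low[5]=?,low[6]=?,low[7]=?,low[8]=?); scc=(scc[0]=?,scc[1]=?,scc[2]=?,scc[3]=?,scc[4]=0,scc[5]=?,scc[6]=?,scc[7]=?,scc[8]=?)
step 2: low=(low[0]=0,low[1]=?,low[2]=?,low[3]=?,low[4]=1,low[5]=?,low[6]=?,low[7]=?,low[8]=0); scc=(scc[0]=?,scc[1]=?,scc[2]=?,scc[3]=?,scc[4]=0,scc[5]=?,scc[6]=?,scc[7]=?,scc[8]=?)
step 3: low=(low[0]=0,low[1]=?,low[2]=?,low[3]=?,low[4]=1,low[5]=?,low[6]=?,low[7]=?,low[8]=0); scc=(scc[0]=1,scc[1]=?,scc[2]=?,scc[3]=?,scc[4]=0,scc[5]=?,scc[6]=?,scc[7]=?,scc[8]=1)
step 4: low=(low[0]=0,low[1]=3,low[2]=?,low[3]=?,low[4]=1,low[5]=?,low[6]=?,low[7]=?,low[8]=0); scc=(scc[0]=1,scc[1]=2,scc[2]=?,scc[3]=?,scc[4]=0,scc[5]=?,scc[6]=?,scc[7]=?,scc[8]=1)
step 5: low=(low[0]=0,low[1]=3,low[2]=4,low[3]=?,low[4]=1,low[5]=?,low[6]=?,low[7]=5,low[8]=0); scc=(scc[0]=1,scc[1]=2,scc[2]=?,scc[3]=?,scc[4]=0,scc[5]=?,scc[6]=?,scc[7]=3,scc[8]=1)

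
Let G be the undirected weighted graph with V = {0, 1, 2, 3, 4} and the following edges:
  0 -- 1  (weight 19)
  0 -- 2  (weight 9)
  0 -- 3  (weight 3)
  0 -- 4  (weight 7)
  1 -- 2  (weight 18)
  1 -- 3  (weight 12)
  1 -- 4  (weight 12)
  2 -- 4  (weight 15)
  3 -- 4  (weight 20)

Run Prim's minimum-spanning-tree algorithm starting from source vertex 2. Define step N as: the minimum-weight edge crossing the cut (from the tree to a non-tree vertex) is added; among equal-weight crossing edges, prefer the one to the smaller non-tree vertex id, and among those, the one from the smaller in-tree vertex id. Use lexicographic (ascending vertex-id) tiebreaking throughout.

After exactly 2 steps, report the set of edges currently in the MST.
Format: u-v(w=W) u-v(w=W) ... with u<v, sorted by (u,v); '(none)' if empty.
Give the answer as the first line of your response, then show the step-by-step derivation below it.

0-2(w=9) 0-3(w=3)

step 1: add edge 0-2 (w=9); MST = {0-2(w=9)}
step 2: add edge 0-3 (w=3); MST = {0-2(w=9) 0-3(w=3)}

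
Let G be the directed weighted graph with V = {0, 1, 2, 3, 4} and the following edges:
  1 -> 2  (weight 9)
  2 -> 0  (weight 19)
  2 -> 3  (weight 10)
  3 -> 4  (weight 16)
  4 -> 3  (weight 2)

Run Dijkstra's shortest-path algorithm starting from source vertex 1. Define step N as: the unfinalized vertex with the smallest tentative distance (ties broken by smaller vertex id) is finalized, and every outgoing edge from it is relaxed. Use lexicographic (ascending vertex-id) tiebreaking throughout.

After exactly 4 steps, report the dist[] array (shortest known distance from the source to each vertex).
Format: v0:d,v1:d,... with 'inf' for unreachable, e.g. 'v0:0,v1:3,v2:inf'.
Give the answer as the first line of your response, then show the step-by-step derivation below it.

v0:28,v1:0,v2:9,v3:19,v4:35

step 1: dist = v0:inf,v1:0,v2:9,v3:inf,v4:inf
step 2: dist = v0:28,v1:0,v2:9,v3:19,v4:inf
step 3: dist = v0:28,v1:0,v2:9,v3:19,v4:35
step 4: dist = v0:28,v1:0,v2:9,v3:19,v4:35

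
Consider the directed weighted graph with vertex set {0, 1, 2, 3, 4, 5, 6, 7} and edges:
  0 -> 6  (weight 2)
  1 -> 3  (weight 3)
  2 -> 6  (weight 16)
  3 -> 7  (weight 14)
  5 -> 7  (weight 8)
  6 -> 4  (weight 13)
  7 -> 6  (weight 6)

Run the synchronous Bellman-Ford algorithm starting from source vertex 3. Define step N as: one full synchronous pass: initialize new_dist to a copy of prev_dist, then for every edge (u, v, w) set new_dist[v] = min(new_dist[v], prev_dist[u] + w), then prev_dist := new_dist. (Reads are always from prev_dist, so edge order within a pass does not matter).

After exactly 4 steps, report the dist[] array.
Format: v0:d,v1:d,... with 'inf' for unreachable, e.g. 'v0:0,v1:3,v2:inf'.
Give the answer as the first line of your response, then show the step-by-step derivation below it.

v0:inf,v1:inf,v2:inf,v3:0,v4:33,v5:inf,v6:20,v7:14

step 1: dist = v0:inf,v1:inf,v2:inf,v3:0,v4:inf,v5:inf,v6:inf,v7:14
step 2: dist = v0:inf,v1:inf,v2:inf,v3:0,v4:inf,v5:inf,v6:20,v7:14
step 3: dist = v0:inf,v1:inf,v2:inf,v3:0,v4:33,v5:inf,v6:20,v7:14
step 4: dist = v0:inf,v1:inf,v2:inf,v3:0,v4:33,v5:inf,v6:20,v7:14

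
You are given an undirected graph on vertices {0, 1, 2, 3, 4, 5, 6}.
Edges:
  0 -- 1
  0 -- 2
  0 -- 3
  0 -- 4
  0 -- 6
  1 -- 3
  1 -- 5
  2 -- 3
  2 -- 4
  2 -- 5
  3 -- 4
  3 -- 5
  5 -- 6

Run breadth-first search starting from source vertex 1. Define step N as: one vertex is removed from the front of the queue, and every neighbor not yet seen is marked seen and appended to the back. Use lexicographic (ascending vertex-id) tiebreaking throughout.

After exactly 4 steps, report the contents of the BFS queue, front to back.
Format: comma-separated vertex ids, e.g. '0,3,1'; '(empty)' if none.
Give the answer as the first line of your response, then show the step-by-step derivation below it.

2,4,6

step 1: dequeue 1; queue=[0,3,5]; order=1
step 2: dequeue 0; queue=[3,5,2,4,6]; order=1,0
step 3: dequeue 3; queue=[5,2,4,6]; order=1,0,3
step 4: dequeue 5; queue=[2,4,6]; order=1,0,3,5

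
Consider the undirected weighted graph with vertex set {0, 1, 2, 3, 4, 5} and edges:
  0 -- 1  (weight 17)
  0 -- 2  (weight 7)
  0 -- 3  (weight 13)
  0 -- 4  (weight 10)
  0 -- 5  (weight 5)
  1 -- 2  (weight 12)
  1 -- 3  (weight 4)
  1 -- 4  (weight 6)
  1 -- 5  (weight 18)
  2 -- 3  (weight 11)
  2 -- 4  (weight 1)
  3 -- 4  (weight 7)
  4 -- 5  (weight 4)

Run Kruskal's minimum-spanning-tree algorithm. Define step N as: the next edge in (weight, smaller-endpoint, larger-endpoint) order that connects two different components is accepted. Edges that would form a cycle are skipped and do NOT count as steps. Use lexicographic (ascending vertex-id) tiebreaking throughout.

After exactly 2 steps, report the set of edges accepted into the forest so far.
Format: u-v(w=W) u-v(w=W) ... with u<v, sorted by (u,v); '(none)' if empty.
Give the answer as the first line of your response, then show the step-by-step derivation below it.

1-3(w=4) 2-4(w=1)

step 1: add edge 2-4 (w=1); MST = {2-4(w=1)}
step 2: add edge 1-3 (w=4); MST = {1-3(w=4) 2-4(w=1)}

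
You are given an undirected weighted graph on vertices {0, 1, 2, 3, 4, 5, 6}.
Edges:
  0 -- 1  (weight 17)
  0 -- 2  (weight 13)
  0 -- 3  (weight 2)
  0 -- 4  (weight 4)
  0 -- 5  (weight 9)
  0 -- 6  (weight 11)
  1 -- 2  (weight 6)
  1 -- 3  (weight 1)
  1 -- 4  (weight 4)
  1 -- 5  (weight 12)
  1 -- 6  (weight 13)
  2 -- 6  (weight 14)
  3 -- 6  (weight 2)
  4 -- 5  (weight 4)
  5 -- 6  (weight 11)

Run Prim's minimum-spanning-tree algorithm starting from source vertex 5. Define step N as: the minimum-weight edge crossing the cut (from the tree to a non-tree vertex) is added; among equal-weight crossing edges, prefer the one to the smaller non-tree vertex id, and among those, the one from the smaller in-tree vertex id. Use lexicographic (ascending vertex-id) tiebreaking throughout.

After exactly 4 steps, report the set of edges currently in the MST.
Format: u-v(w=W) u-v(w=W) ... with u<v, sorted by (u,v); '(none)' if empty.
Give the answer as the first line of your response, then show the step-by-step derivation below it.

0-3(w=2) 0-4(w=4) 1-3(w=1) 4-5(w=4)

step 1: add edge 4-5 (w=4); MST = {4-5(w=4)}
step 2: add edge 0-4 (w=4); MST = {0-4(w=4) 4-5(w=4)}
step 3: add edge 0-3 (w=2); MST = {0-3(w=2) 0-4(w=4) 4-5(w=4)}
step 4: add edge 1-3 (w=1); MST = {0-3(w=2) 0-4(w=4) 1-3(w=1) 4-5(w=4)}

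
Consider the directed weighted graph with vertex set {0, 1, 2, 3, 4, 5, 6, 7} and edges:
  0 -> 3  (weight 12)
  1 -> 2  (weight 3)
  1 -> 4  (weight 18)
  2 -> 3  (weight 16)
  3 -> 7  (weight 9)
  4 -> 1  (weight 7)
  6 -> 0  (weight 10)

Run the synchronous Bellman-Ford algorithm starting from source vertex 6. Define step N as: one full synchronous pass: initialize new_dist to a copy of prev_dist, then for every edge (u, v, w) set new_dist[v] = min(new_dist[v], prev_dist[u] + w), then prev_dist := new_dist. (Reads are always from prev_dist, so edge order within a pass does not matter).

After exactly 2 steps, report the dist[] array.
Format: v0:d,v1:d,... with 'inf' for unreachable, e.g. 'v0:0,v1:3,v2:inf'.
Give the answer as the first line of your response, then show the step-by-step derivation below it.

v0:10,v1:inf,v2:inf,v3:22,v4:inf,v5:inf,v6:0,v7:inf

step 1: dist = v0:10,v1:inf,v2:inf,v3:inf,v4:inf,v5:inf,v6:0,v7:inf
step 2: dist = v0:10,v1:inf,v2:inf,v3:22,v4:inf,v5:inf,v6:0,v7:inf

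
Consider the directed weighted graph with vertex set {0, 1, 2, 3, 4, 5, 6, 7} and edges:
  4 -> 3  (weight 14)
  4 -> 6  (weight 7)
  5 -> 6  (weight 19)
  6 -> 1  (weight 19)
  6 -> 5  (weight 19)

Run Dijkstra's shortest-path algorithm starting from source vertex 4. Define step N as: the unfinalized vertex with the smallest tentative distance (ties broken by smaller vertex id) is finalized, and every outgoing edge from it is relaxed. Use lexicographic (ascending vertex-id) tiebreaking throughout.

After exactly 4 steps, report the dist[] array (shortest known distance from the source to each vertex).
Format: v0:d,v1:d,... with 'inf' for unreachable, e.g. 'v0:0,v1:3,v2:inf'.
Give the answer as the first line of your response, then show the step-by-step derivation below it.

v0:inf,v1:26,v2:inf,v3:14,v4:0,v5:26,v6:7,v7:inf

step 1: dist = v0:inf,v1:inf,v2:inf,v3:14,v4:0,v5:inf,v6:7,v7:inf
step 2: dist = v0:inf,v1:26,v2:inf,v3:14,v4:0,v5:26,v6:7,v7:inf
step 3: dist = v0:inf,v1:26,v2:inf,v3:14,v4:0,v5:26,v6:7,v7:inf
step 4: dist = v0:inf,v1:26,v2:inf,v3:14,v4:0,v5:26,v6:7,v7:inf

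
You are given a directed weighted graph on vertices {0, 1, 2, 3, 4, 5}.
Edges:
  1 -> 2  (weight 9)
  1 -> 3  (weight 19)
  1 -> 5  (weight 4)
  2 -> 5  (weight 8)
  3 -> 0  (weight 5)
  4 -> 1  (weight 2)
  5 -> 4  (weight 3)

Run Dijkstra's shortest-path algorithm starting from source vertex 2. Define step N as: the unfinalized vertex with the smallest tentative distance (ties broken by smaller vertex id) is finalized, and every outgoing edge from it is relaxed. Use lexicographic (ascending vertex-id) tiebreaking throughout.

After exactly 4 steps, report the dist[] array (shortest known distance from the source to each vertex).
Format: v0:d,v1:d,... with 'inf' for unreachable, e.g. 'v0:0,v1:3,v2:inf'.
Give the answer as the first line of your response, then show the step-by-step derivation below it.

v0:inf,v1:13,v2:0,v3:32,v4:11,v5:8

step 1: dist = v0:inf,v1:inf,v2:0,v3:inf,v4:inf,v5:8
step 2: dist = v0:inf,v1:inf,v2:0,v3:inf,v4:11,v5:8
step 3: dist = v0:inf,v1:13,v2:0,v3:inf,v4:11,v5:8
step 4: dist = v0:inf,v1:13,v2:0,v3:32,v4:11,v5:8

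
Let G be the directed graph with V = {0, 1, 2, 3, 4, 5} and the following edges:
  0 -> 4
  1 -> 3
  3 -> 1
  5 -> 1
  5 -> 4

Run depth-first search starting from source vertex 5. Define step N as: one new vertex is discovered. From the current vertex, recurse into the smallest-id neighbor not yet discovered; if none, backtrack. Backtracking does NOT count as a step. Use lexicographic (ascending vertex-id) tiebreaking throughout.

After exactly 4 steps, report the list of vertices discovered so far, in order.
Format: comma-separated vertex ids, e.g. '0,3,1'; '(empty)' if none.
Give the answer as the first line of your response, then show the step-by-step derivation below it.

5,1,3,4

step 1: discover 5; path=5; order=5
step 2: discover 1; path=5>1; order=5,1
step 3: discover 3; path=5>1>3; order=5,1,3
step 4: discover 4; path=5>4; order=5,1,3,4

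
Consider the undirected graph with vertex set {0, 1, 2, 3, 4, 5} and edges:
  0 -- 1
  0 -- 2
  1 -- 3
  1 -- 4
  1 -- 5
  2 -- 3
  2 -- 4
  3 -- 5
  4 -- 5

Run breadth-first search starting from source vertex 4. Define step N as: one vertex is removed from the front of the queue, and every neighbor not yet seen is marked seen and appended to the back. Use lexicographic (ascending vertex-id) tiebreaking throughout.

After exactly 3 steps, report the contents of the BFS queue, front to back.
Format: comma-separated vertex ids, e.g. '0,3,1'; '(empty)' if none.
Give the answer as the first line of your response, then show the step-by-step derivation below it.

5,0,3

step 1: dequeue 4; queue=[1,2,5]; order=4
step 2: dequeue 1; queue=[2,5,0,3]; order=4,1
step 3: dequeue 2; queue=[5,0,3]; order=4,1,2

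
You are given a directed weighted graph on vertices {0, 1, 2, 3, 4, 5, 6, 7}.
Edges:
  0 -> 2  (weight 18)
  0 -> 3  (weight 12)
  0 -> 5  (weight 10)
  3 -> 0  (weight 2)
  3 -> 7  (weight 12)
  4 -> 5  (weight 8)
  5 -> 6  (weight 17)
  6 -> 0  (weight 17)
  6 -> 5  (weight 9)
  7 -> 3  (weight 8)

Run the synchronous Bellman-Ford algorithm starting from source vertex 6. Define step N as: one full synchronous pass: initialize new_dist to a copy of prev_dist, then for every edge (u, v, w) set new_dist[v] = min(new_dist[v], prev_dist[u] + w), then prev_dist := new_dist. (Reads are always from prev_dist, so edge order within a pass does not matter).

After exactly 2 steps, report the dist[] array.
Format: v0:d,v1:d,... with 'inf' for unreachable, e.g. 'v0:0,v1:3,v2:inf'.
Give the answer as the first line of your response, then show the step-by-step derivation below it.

v0:17,v1:inf,v2:35,v3:29,v4:inf,v5:9,v6:0,v7:inf

step 1: dist = v0:17,v1:inf,v2:inf,v3:inf,v4:inf,v5:9,v6:0,v7:inf
step 2: dist = v0:17,v1:inf,v2:35,v3:29,v4:inf,v5:9,v6:0,v7:inf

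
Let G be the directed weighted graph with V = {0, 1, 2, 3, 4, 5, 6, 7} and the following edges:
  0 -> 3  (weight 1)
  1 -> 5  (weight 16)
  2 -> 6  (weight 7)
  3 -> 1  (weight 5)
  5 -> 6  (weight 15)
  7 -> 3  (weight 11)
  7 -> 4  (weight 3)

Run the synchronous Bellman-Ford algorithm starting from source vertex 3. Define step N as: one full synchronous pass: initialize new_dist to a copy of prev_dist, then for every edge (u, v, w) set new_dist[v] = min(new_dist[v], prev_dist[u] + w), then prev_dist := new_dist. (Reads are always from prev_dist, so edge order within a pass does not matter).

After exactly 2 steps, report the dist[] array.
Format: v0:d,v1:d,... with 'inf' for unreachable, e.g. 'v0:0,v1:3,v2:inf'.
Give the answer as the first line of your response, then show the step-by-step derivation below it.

v0:inf,v1:5,v2:inf,v3:0,v4:inf,v5:21,v6:inf,v7:inf

step 1: dist = v0:inf,v1:5,v2:inf,v3:0,v4:inf,v5:inf,v6:inf,v7:inf
step 2: dist = v0:inf,v1:5,v2:inf,v3:0,v4:inf,v5:21,v6:inf,v7:inf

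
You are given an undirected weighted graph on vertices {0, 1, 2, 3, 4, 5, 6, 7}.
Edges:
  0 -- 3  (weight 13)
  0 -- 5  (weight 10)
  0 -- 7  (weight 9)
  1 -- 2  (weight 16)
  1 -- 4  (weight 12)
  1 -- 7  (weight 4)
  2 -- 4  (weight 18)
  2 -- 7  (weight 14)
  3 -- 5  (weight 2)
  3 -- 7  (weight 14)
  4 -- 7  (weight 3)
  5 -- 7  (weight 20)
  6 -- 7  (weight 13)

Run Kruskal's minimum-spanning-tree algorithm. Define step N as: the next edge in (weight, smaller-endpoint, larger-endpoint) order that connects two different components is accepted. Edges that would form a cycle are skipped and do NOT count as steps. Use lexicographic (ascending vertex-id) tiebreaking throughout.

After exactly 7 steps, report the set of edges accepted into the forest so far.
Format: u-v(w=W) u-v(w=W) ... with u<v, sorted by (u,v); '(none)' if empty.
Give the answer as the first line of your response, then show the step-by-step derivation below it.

0-5(w=10) 0-7(w=9) 1-7(w=4) 2-7(w=14) 3-5(w=2) 4-7(w=3) 6-7(w=13)

step 1: add edge 3-5 (w=2); MST = {3-5(w=2)}
step 2: add edge 4-7 (w=3); MST = {3-5(w=2) 4-7(w=3)}
step 3: add edge 1-7 (w=4); MST = {1-7(w=4) 3-5(w=2) 4-7(w=3)}
step 4: add edge 0-7 (w=9); MST = {0-7(w=9) 1-7(w=4) 3-5(w=2) 4-7(w=3)}
step 5: add edge 0-5 (w=10); MST = {0-5(w=10) 0-7(w=9) 1-7(w=4) 3-5(w=2) 4-7(w=3)}
step 6: add edge 6-7 (w=13); MST = {0-5(w=10) 0-7(w=9) 1-7(w=4) 3-5(w=2) 4-7(w=3) 6-7(w=13)}
step 7: add edge 2-7 (w=14); MST = {0-5(w=10) 0-7(w=9) 1-7(w=4) 2-7(w=14) 3-5(w=2) 4-7(w=3) 6-7(w=13)}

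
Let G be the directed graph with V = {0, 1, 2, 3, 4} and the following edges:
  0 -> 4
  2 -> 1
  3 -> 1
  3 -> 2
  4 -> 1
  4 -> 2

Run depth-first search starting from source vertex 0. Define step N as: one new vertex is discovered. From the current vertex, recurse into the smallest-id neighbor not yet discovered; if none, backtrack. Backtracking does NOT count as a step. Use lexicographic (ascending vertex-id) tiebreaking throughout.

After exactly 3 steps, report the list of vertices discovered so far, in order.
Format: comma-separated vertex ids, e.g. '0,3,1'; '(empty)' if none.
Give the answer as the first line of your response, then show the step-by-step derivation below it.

0,4,1

step 1: discover 0; path=0; order=0
step 2: discover 4; path=0>4; order=0,4
step 3: discover 1; path=0>4>1; order=0,4,1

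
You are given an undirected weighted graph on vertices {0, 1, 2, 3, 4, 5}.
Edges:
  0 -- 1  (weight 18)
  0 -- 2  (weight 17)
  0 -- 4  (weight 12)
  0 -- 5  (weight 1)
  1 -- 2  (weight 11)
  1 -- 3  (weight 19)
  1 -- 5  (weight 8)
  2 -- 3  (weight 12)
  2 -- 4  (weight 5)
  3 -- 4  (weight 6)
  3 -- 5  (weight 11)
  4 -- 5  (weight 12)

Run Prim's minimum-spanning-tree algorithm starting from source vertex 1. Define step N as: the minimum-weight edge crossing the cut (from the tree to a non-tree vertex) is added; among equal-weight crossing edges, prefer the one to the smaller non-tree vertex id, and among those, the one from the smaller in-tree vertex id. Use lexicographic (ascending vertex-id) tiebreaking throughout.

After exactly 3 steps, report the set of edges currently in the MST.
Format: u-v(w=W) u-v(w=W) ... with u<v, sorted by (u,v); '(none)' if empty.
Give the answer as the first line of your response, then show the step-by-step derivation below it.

0-5(w=1) 1-2(w=11) 1-5(w=8)

step 1: add edge 1-5 (w=8); MST = {1-5(w=8)}
step 2: add edge 0-5 (w=1); MST = {0-5(w=1) 1-5(w=8)}
step 3: add edge 1-2 (w=11); MST = {0-5(w=1) 1-2(w=11) 1-5(w=8)}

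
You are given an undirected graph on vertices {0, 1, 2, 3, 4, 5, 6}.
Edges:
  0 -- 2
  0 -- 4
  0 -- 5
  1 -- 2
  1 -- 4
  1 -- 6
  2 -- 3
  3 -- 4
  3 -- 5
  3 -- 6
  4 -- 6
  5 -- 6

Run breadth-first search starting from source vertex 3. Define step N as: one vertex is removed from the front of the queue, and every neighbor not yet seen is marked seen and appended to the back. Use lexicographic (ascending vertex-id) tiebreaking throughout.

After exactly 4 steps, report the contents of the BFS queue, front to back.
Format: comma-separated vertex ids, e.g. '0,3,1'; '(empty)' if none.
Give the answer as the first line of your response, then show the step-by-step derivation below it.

6,0,1

step 1: dequeue 3; queue=[2,4,5,6]; order=3
step 2: dequeue 2; queue=[4,5,6,0,1]; order=3,2
step 3: dequeue 4; queue=[5,6,0,1]; order=3,2,4
step 4: dequeue 5; queue=[6,0,1]; order=3,2,4,5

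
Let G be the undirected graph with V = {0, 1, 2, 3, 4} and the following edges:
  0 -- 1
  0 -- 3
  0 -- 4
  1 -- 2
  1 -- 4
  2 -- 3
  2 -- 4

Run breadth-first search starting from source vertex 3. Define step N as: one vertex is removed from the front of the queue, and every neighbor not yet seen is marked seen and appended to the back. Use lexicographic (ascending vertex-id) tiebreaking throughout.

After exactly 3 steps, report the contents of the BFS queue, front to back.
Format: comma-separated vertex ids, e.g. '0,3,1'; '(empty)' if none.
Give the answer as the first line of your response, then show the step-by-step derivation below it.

1,4

step 1: dequeue 3; queue=[0,2]; order=3
step 2: dequeue 0; queue=[2,1,4]; order=3,0
step 3: dequeue 2; queue=[1,4]; order=3,0,2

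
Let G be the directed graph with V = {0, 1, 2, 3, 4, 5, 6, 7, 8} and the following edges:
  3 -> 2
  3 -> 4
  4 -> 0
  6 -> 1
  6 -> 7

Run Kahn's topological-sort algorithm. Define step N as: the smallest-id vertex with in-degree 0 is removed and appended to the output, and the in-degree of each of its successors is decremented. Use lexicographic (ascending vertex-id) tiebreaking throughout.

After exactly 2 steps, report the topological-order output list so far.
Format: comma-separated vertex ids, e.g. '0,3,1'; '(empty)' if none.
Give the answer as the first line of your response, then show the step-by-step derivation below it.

3,2

step 1: output 3; order=[3]; indeg=(1,1,0,0,0,0,0,1,0)
step 2: output 2; order=[3,2]; indeg=(1,1,0,0,0,0,0,1,0)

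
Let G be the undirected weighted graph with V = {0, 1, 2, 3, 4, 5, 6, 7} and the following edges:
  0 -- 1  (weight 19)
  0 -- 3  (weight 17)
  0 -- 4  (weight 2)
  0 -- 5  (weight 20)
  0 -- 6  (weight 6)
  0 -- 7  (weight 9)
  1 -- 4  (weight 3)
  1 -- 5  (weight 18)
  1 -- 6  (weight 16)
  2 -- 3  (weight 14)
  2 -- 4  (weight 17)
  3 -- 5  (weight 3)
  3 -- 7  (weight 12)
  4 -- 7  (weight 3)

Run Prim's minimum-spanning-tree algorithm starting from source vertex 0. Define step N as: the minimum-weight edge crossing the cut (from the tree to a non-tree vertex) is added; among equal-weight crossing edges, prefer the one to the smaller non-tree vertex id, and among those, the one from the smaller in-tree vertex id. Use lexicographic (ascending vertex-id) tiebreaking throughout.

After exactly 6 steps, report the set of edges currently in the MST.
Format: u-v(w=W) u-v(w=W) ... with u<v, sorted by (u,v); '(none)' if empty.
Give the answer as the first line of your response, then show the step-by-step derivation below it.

0-4(w=2) 0-6(w=6) 1-4(w=3) 3-5(w=3) 3-7(w=12) 4-7(w=3)

step 1: add edge 0-4 (w=2); MST = {0-4(w=2)}
step 2: add edge 1-4 (w=3); MST = {0-4(w=2) 1-4(w=3)}
step 3: add edge 4-7 (w=3); MST = {0-4(w=2) 1-4(w=3) 4-7(w=3)}
step 4: add edge 0-6 (w=6); MST = {0-4(w=2) 0-6(w=6) 1-4(w=3) 4-7(w=3)}
step 5: add edge 3-7 (w=12); MST = {0-4(w=2) 0-6(w=6) 1-4(w=3) 3-7(w=12) 4-7(w=3)}
step 6: add edge 3-5 (w=3); MST = {0-4(w=2) 0-6(w=6) 1-4(w=3) 3-5(w=3) 3-7(w=12) 4-7(w=3)}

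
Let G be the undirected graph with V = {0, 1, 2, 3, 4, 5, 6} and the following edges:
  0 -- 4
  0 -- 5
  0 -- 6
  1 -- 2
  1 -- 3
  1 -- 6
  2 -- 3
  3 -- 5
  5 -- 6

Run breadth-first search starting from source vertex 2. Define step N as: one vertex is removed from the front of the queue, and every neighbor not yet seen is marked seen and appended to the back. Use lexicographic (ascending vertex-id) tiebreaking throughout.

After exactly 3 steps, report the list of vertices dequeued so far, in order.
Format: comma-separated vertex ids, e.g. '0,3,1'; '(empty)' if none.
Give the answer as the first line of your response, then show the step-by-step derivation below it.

2,1,3

step 1: dequeue 2; queue=[1,3]; order=2
step 2: dequeue 1; queue=[3,6]; order=2,1
step 3: dequeue 3; queue=[6,5]; order=2,1,3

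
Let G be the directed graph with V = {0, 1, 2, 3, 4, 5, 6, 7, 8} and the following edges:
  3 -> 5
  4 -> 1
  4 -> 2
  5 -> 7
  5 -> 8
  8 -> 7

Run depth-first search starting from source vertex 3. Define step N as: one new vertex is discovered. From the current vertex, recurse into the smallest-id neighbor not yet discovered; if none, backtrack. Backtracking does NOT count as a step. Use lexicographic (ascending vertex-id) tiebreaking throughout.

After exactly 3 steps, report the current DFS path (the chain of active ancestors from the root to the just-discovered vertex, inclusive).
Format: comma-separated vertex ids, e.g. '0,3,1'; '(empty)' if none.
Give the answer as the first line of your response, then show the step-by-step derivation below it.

3,5,7

step 1: discover 3; path=3; order=3
step 2: discover 5; path=3>5; order=3,5
step 3: discover 7; path=3>5>7; order=3,5,7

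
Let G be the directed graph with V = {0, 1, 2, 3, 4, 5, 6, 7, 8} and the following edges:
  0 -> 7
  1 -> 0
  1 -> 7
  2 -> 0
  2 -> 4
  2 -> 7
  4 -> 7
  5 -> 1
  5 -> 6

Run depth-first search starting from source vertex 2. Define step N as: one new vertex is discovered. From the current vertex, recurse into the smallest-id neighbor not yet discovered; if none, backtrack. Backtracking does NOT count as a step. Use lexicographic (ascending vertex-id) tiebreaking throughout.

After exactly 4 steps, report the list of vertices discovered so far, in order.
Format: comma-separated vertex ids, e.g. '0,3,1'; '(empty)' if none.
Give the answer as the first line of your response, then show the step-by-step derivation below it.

2,0,7,4

step 1: discover 2; path=2; order=2
step 2: discover 0; path=2>0; order=2,0
step 3: discover 7; path=2>0>7; order=2,0,7
step 4: discover 4; path=2>4; order=2,0,7,4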